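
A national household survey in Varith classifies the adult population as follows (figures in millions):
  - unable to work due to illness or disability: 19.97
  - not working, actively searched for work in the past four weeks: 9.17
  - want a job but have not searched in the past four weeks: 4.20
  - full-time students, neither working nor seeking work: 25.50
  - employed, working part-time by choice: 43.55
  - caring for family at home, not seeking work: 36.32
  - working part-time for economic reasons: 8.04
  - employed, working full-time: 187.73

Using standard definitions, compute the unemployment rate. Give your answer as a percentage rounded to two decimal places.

Unemployment rate ≈ 3.69%.

Employed = 43.55 + 8.04 + 187.73 = 239.32 million (anyone who worked, including part-time for economic reasons, counts as employed).
Unemployed = 9.17 million.
Labor force = 239.32 + 9.17 = 248.49 million.
Unemployment rate = 9.17 / 248.49 = 3.69%.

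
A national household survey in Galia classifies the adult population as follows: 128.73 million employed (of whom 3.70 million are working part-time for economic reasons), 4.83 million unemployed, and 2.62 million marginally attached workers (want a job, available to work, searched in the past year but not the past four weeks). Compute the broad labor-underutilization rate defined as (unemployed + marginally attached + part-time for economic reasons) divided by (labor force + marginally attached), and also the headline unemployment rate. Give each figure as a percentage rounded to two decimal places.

Labor force = 128.73 + 4.83 = 133.56 million.
Numerator = 4.83 + 2.62 + 3.70 = 11.15 million.
Denominator = 133.56 + 2.62 = 136.18 million.
Broad rate = 11.15 / 136.18 = 8.19%.
Headline unemployment rate = 4.83 / 133.56 = 3.62%.

Broad underutilization rate ≈ 8.19%; headline unemployment rate ≈ 3.62%.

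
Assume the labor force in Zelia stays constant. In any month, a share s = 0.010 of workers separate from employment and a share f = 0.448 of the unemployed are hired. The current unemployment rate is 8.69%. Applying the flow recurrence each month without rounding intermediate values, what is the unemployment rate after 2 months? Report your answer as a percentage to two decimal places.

Unemployment rate after two months ≈ 4.09%.

With a fixed labor force, u_{t+1} = u_t + s·(1−u_t) − f·u_t = u_t·(1−s−f) + s.
Here 1−s−f = 0.542 and s = 0.010.
u_1 = 0.086900 × 0.542 + 0.010 = 0.057100.
u_2 = 0.057100 × 0.542 + 0.010 = 0.040948.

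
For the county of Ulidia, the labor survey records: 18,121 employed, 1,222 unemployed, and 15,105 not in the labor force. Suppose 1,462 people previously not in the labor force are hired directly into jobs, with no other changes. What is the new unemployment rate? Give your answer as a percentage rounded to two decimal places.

New unemployment rate ≈ 5.87%.

Initially, labor force = 18,121 + 1,222 = 19,343, so u = 1,222/19,343 = 6.32%.
After the change, employed and labor force both rise by 1,462; unemployed unchanged → E = 19,583, U = 1,222, labor force = 20,805.
New unemployment rate = 1,222 / 20,805 = 5.87%.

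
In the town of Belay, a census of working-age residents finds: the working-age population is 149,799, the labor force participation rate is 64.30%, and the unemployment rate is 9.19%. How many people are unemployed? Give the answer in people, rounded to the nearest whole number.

About 8,852 are unemployed.

Labor force = 0.6430 × 149,799 = 96,321.
Unemployed = 0.0919 × 96,321 ≈ 8,852.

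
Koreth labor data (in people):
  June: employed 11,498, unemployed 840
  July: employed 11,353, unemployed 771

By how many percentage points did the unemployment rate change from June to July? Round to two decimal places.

The unemployment rate changed by −0.45 percentage points.

June: labor force = 11,498 + 840 = 12,338; u = 840/12,338 = 6.81%.
July: labor force = 11,353 + 771 = 12,124; u = 771/12,124 = 6.36%.
Change = 6.36% − 6.81% = −0.45 pp.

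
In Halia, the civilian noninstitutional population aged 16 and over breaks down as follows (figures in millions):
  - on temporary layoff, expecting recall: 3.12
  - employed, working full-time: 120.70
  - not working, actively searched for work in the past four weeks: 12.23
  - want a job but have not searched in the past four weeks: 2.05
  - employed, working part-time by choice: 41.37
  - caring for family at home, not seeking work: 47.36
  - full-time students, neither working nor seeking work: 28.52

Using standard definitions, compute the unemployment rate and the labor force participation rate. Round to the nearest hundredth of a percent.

Unemployment rate ≈ 8.65%; labor force participation rate ≈ 69.48%.

Employed = 120.70 + 41.37 = 162.07 million.
Unemployed = 3.12 + 12.23 = 15.35 million (jobless and actively searching, or on temporary layoff).
Labor force = 162.07 + 15.35 = 177.42 million.
Not in labor force = 2.05 + 47.36 + 28.52 = 77.93 million (those not working and not actively searching are outside the labor force — including those who want a job but have given up searching).
Civilian working-age population = 177.42 + 77.93 = 255.35 million.
Unemployment rate = 15.35 / 177.42 = 8.65%.
Labor force participation rate = 177.42 / 255.35 = 69.48%.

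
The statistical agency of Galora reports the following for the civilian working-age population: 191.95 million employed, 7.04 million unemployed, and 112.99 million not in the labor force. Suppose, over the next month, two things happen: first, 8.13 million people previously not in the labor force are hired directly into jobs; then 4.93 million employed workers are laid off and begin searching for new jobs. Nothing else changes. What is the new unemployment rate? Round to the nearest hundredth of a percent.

New unemployment rate ≈ 5.78%.

Initially, labor force = 191.95 + 7.04 = 198.99 million, so u = 7.04/198.99 = 3.54%.
After the first change, employed and labor force both rise by 8.13; unemployed unchanged → E = 200.08, U = 7.04, labor force = 207.12 million.
After the second change, employed falls and unemployed rises by 4.93; labor force unchanged → E = 195.15, U = 11.97, labor force = 207.12 million.
New unemployment rate = 11.97 / 207.12 = 5.78%.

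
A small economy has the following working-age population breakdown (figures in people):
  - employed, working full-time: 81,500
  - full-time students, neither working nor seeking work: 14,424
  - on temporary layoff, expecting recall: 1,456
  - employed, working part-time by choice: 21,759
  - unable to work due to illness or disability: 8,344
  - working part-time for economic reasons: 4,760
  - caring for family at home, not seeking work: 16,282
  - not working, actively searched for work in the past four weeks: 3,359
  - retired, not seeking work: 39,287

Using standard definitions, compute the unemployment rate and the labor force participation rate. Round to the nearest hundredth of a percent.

Unemployment rate ≈ 4.27%; labor force participation rate ≈ 59.02%.

Employed = 81,500 + 21,759 + 4,760 = 108,019 (anyone who worked, including part-time for economic reasons, counts as employed).
Unemployed = 1,456 + 3,359 = 4,815 (jobless and actively searching, or on temporary layoff).
Labor force = 108,019 + 4,815 = 112,834.
Not in labor force = 14,424 + 8,344 + 16,282 + 39,287 = 78,337 (those not working and not actively searching are outside the labor force).
Civilian working-age population = 112,834 + 78,337 = 191,171.
Unemployment rate = 4,815 / 112,834 = 4.27%.
Labor force participation rate = 112,834 / 191,171 = 59.02%.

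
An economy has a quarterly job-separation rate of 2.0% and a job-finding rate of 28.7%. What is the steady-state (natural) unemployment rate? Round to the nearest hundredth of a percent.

At steady state the flows balance: s·E = f·U, so U/(E+U) = s/(s+f).
u* = 2.0 / (2.0 + 28.7) = 2.0 / 30.70 = 6.51%.

Steady-state unemployment rate ≈ 6.51%.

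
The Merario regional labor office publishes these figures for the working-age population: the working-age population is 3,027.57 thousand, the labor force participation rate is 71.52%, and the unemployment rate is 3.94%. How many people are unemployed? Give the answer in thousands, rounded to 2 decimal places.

About 85.31 thousand are unemployed.

Labor force = 0.7152 × 3,027.57 = 2,165.32 thousand.
Unemployed = 0.0394 × 2,165.32 ≈ 85.31 thousand.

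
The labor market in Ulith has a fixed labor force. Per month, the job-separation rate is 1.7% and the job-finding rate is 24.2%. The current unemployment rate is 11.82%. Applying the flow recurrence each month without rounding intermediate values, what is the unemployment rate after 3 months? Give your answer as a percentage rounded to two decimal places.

With a fixed labor force, u_{t+1} = u_t + s·(1−u_t) − f·u_t = u_t·(1−s−f) + s.
Here 1−s−f = 0.741 and s = 0.017.
u_1 = 0.118200 × 0.741 + 0.017 = 0.104586.
u_2 = 0.104586 × 0.741 + 0.017 = 0.094498.
u_3 = 0.094498 × 0.741 + 0.017 = 0.087023.

Unemployment rate after three months ≈ 8.70%.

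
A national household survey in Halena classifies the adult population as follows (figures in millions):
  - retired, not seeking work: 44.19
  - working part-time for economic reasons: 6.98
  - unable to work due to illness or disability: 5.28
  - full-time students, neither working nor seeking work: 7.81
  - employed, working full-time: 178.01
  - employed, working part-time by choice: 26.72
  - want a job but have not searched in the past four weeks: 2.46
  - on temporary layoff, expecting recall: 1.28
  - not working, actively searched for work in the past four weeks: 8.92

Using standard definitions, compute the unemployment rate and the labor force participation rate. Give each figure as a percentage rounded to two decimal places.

Employed = 6.98 + 178.01 + 26.72 = 211.71 million (anyone who worked, including part-time for economic reasons, counts as employed).
Unemployed = 1.28 + 8.92 = 10.20 million (jobless and actively searching, or on temporary layoff).
Labor force = 211.71 + 10.20 = 221.91 million.
Not in labor force = 44.19 + 5.28 + 7.81 + 2.46 = 59.74 million (those not working and not actively searching are outside the labor force — including those who want a job but have given up searching).
Civilian working-age population = 221.91 + 59.74 = 281.65 million.
Unemployment rate = 10.20 / 221.91 = 4.60%.
Labor force participation rate = 221.91 / 281.65 = 78.79%.

Unemployment rate ≈ 4.60%; labor force participation rate ≈ 78.79%.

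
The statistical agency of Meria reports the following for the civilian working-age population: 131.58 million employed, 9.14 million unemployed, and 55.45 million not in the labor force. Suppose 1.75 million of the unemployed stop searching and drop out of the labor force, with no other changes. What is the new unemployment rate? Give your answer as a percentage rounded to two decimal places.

Initially, labor force = 131.58 + 9.14 = 140.72 million, so u = 9.14/140.72 = 6.50%.
After the change, unemployed and labor force both fall by 1.75 → E = 131.58, U = 7.39, labor force = 138.97 million.
New unemployment rate = 7.39 / 138.97 = 5.32%.

New unemployment rate ≈ 5.32%.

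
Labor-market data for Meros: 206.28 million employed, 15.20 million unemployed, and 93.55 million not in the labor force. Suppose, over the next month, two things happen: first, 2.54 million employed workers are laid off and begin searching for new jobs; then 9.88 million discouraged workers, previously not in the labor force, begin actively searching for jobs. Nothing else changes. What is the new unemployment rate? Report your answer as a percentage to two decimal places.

Initially, labor force = 206.28 + 15.20 = 221.48 million, so u = 15.20/221.48 = 6.86%.
After the first change, employed falls and unemployed rises by 2.54; labor force unchanged → E = 203.74, U = 17.74, labor force = 221.48 million.
After the second change, unemployed and labor force both rise by 9.88 → E = 203.74, U = 27.62, labor force = 231.36 million.
New unemployment rate = 27.62 / 231.36 = 11.94%.

New unemployment rate ≈ 11.94%.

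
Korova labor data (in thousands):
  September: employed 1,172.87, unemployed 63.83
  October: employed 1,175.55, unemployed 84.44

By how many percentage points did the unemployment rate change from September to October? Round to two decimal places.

September: labor force = 1,172.87 + 63.83 = 1,236.70; u = 63.83/1,236.70 = 5.16%.
October: labor force = 1,175.55 + 84.44 = 1,259.99; u = 84.44/1,259.99 = 6.70%.
Change = 6.70% − 5.16% = +1.54 pp.

The unemployment rate changed by +1.54 percentage points.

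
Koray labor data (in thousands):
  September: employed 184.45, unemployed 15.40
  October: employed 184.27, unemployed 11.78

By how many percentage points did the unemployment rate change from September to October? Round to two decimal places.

September: labor force = 184.45 + 15.40 = 199.85; u = 15.40/199.85 = 7.71%.
October: labor force = 184.27 + 11.78 = 196.05; u = 11.78/196.05 = 6.01%.
Change = 6.01% − 7.71% = −1.70 pp.

The unemployment rate changed by −1.70 percentage points.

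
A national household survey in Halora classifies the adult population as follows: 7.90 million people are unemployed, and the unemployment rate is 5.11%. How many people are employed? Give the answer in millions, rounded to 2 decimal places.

Labor force = U / u = 7.90 / 0.0511 ≈ 154.60 million.
Employed = labor force − unemployed = 154.60 − 7.90 = 146.70 million.

About 146.70 million are employed.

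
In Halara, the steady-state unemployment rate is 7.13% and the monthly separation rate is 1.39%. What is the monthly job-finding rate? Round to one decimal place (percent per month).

From u* = s/(s+f): f = s·(1−u)/u.
f = 1.39 × (1 − 0.0713) / 0.0713 = 1.2909 / 0.0713 ≈ 18.1% per month.

Job-finding rate ≈ 18.1% per month.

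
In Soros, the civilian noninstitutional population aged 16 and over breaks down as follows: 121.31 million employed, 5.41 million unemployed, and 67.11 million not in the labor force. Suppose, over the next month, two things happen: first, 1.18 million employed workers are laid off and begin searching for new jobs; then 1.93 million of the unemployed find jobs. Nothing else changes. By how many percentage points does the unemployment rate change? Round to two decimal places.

The unemployment rate changes by −0.59 percentage points.

Initially, labor force = 121.31 + 5.41 = 126.72 million, so u = 5.41/126.72 = 4.27%.
After the first change, employed falls and unemployed rises by 1.18; labor force unchanged → E = 120.13, U = 6.59, labor force = 126.72 million.
After the second change, unemployed falls and employed rises by 1.93; labor force unchanged → E = 122.06, U = 4.66, labor force = 126.72 million.
New unemployment rate = 4.66 / 126.72 = 3.68%.
Change = 3.68% − 4.27% = −0.59 percentage points.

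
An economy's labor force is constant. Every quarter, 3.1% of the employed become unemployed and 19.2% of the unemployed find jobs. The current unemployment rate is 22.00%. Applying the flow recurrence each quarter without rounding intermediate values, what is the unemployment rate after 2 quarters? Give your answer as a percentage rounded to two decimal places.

With a fixed labor force, u_{t+1} = u_t + s·(1−u_t) − f·u_t = u_t·(1−s−f) + s.
Here 1−s−f = 0.777 and s = 0.031.
u_1 = 0.220000 × 0.777 + 0.031 = 0.201940.
u_2 = 0.201940 × 0.777 + 0.031 = 0.187907.

Unemployment rate after two quarters ≈ 18.79%.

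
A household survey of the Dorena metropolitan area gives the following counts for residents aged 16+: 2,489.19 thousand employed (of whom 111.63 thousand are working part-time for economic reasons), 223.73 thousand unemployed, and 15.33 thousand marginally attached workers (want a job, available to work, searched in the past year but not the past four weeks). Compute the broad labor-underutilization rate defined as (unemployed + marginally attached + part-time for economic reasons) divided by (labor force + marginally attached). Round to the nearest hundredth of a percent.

Labor force = 2,489.19 + 223.73 = 2,712.92 thousand.
Numerator = 223.73 + 15.33 + 111.63 = 350.69 thousand.
Denominator = 2,712.92 + 15.33 = 2,728.25 thousand.
Broad rate = 350.69 / 2,728.25 = 12.85%.

Broad underutilization rate ≈ 12.85%.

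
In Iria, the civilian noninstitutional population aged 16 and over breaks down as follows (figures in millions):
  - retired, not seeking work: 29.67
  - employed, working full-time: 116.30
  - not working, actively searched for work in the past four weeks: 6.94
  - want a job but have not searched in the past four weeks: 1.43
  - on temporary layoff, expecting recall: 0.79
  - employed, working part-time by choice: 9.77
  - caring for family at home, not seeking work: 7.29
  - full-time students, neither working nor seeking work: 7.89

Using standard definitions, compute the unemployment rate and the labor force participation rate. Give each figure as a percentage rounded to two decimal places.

Unemployment rate ≈ 5.78%; labor force participation rate ≈ 74.30%.

Employed = 116.30 + 9.77 = 126.07 million.
Unemployed = 6.94 + 0.79 = 7.73 million (jobless and actively searching, or on temporary layoff).
Labor force = 126.07 + 7.73 = 133.80 million.
Not in labor force = 29.67 + 1.43 + 7.29 + 7.89 = 46.28 million (those not working and not actively searching are outside the labor force — including those who want a job but have given up searching).
Civilian working-age population = 133.80 + 46.28 = 180.08 million.
Unemployment rate = 7.73 / 133.80 = 5.78%.
Labor force participation rate = 133.80 / 180.08 = 74.30%.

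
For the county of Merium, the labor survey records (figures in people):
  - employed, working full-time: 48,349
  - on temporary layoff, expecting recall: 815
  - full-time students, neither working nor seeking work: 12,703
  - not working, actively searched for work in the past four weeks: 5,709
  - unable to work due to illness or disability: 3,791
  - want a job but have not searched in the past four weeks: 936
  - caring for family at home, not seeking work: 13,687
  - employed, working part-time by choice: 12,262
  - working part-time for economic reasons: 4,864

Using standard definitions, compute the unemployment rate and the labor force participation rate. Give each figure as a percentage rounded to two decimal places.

Unemployment rate ≈ 9.06%; labor force participation rate ≈ 69.82%.

Employed = 48,349 + 12,262 + 4,864 = 65,475 (anyone who worked, including part-time for economic reasons, counts as employed).
Unemployed = 815 + 5,709 = 6,524 (jobless and actively searching, or on temporary layoff).
Labor force = 65,475 + 6,524 = 71,999.
Not in labor force = 12,703 + 3,791 + 936 + 13,687 = 31,117 (those not working and not actively searching are outside the labor force — including those who want a job but have given up searching).
Civilian working-age population = 71,999 + 31,117 = 103,116.
Unemployment rate = 6,524 / 71,999 = 9.06%.
Labor force participation rate = 71,999 / 103,116 = 69.82%.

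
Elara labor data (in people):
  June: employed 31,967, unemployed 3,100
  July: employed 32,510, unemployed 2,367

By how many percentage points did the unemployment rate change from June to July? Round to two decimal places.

The unemployment rate changed by −2.05 percentage points.

June: labor force = 31,967 + 3,100 = 35,067; u = 3,100/35,067 = 8.84%.
July: labor force = 32,510 + 2,367 = 34,877; u = 2,367/34,877 = 6.79%.
Change = 6.79% − 8.84% = −2.05 pp.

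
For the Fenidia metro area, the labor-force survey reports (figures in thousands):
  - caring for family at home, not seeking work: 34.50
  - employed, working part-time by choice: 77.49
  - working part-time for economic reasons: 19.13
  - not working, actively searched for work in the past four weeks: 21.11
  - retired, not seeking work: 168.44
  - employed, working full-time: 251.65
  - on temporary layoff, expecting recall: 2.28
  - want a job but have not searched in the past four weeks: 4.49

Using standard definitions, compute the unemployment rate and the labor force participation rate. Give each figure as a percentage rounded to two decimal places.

Unemployment rate ≈ 6.29%; labor force participation rate ≈ 64.18%.

Employed = 77.49 + 19.13 + 251.65 = 348.27 thousand (anyone who worked, including part-time for economic reasons, counts as employed).
Unemployed = 21.11 + 2.28 = 23.39 thousand (jobless and actively searching, or on temporary layoff).
Labor force = 348.27 + 23.39 = 371.66 thousand.
Not in labor force = 34.50 + 168.44 + 4.49 = 207.43 thousand (those not working and not actively searching are outside the labor force — including those who want a job but have given up searching).
Civilian working-age population = 371.66 + 207.43 = 579.09 thousand.
Unemployment rate = 23.39 / 371.66 = 6.29%.
Labor force participation rate = 371.66 / 579.09 = 64.18%.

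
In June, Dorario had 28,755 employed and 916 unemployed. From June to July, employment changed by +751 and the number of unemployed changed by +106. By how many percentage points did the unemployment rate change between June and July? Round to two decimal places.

The unemployment rate changed by +0.26 percentage points.

June: labor force = 28,755 + 916 = 29,671; u = 916/29,671 = 3.09%.
July: labor force = 29,506 + 1,022 = 30,528; u = 1,022/30,528 = 3.35%.
Change = 3.35% − 3.09% = +0.26 pp.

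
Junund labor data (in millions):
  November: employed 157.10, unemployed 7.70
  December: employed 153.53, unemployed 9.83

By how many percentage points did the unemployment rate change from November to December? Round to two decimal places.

The unemployment rate changed by +1.35 percentage points.

November: labor force = 157.10 + 7.70 = 164.80; u = 7.70/164.80 = 4.67%.
December: labor force = 153.53 + 9.83 = 163.36; u = 9.83/163.36 = 6.02%.
Change = 6.02% − 4.67% = +1.35 pp.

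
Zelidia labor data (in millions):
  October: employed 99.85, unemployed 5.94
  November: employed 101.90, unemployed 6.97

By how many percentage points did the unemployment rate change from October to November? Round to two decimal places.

The unemployment rate changed by +0.79 percentage points.

October: labor force = 99.85 + 5.94 = 105.79; u = 5.94/105.79 = 5.61%.
November: labor force = 101.90 + 6.97 = 108.87; u = 6.97/108.87 = 6.40%.
Change = 6.40% − 5.61% = +0.79 pp.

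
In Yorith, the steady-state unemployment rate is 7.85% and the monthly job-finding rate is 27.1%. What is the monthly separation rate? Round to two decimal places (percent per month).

From u* = s/(s+f): s = u·f/(1−u).
s = 0.0785 × 27.1 / (1 − 0.0785) = 2.1274 / 0.9215 ≈ 2.31% per month.

Separation rate ≈ 2.31% per month.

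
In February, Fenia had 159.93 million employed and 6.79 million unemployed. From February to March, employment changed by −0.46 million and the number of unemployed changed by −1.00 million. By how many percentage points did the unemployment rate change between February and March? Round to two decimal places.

The unemployment rate changed by −0.57 percentage points.

February: labor force = 159.93 + 6.79 = 166.72; u = 6.79/166.72 = 4.07%.
March: labor force = 159.47 + 5.79 = 165.26; u = 5.79/165.26 = 3.50%.
Change = 3.50% − 4.07% = −0.57 pp.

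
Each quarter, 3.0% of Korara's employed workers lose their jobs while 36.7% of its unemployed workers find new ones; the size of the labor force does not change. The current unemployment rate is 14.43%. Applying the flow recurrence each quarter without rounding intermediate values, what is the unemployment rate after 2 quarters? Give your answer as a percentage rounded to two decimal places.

Unemployment rate after two quarters ≈ 10.06%.

With a fixed labor force, u_{t+1} = u_t + s·(1−u_t) − f·u_t = u_t·(1−s−f) + s.
Here 1−s−f = 0.603 and s = 0.030.
u_1 = 0.144300 × 0.603 + 0.030 = 0.117013.
u_2 = 0.117013 × 0.603 + 0.030 = 0.100559.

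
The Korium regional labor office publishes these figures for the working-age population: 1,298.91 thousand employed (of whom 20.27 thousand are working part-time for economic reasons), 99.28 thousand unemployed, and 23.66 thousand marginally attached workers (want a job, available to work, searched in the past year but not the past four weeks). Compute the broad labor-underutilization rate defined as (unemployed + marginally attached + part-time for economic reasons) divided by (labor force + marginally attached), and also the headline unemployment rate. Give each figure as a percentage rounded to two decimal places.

Labor force = 1,298.91 + 99.28 = 1,398.19 thousand.
Numerator = 99.28 + 23.66 + 20.27 = 143.21 thousand.
Denominator = 1,398.19 + 23.66 = 1,421.85 thousand.
Broad rate = 143.21 / 1,421.85 = 10.07%.
Headline unemployment rate = 99.28 / 1,398.19 = 7.10%.

Broad underutilization rate ≈ 10.07%; headline unemployment rate ≈ 7.10%.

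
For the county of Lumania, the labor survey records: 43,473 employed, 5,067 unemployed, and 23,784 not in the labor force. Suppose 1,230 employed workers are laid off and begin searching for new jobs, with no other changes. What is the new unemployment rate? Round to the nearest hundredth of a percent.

Initially, labor force = 43,473 + 5,067 = 48,540, so u = 5,067/48,540 = 10.44%.
After the change, employed falls and unemployed rises by 1,230; labor force unchanged → E = 42,243, U = 6,297, labor force = 48,540.
New unemployment rate = 6,297 / 48,540 = 12.97%.

New unemployment rate ≈ 12.97%.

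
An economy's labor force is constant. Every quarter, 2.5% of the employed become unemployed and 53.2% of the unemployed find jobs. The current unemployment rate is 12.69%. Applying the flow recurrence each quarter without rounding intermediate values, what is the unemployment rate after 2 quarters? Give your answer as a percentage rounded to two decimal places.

Unemployment rate after two quarters ≈ 6.10%.

With a fixed labor force, u_{t+1} = u_t + s·(1−u_t) − f·u_t = u_t·(1−s−f) + s.
Here 1−s−f = 0.443 and s = 0.025.
u_1 = 0.126900 × 0.443 + 0.025 = 0.081217.
u_2 = 0.081217 × 0.443 + 0.025 = 0.060979.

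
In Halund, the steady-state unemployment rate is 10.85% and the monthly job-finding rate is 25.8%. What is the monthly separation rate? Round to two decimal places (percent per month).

Separation rate ≈ 3.14% per month.

From u* = s/(s+f): s = u·f/(1−u).
s = 0.1085 × 25.8 / (1 − 0.1085) = 2.7993 / 0.8915 ≈ 3.14% per month.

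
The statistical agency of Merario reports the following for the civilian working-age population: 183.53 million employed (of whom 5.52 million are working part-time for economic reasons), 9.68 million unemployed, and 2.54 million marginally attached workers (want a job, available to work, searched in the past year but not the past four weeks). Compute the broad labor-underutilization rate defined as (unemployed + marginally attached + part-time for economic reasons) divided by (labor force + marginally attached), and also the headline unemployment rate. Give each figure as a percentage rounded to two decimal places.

Broad underutilization rate ≈ 9.06%; headline unemployment rate ≈ 5.01%.

Labor force = 183.53 + 9.68 = 193.21 million.
Numerator = 9.68 + 2.54 + 5.52 = 17.74 million.
Denominator = 193.21 + 2.54 = 195.75 million.
Broad rate = 17.74 / 195.75 = 9.06%.
Headline unemployment rate = 9.68 / 193.21 = 5.01%.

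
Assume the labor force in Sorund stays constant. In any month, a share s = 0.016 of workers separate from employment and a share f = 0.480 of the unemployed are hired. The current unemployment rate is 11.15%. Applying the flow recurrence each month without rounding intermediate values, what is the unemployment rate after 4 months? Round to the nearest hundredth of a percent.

With a fixed labor force, u_{t+1} = u_t + s·(1−u_t) − f·u_t = u_t·(1−s−f) + s.
Here 1−s−f = 0.504 and s = 0.016.
u_1 = 0.111500 × 0.504 + 0.016 = 0.072196.
u_2 = 0.072196 × 0.504 + 0.016 = 0.052387.
u_3 = 0.052387 × 0.504 + 0.016 = 0.042403.
u_4 = 0.042403 × 0.504 + 0.016 = 0.037371.

Unemployment rate after four months ≈ 3.74%.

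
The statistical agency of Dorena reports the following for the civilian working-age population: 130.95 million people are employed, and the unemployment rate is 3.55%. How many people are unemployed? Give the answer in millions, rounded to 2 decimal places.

About 4.82 million are unemployed.

Let U be the number unemployed. The labor force is E + U, and U/(E+U) = 0.0355.
So U = 0.0355 × 130.95 / (1 − 0.0355) = 4.6487 / 0.9645 ≈ 4.82 million.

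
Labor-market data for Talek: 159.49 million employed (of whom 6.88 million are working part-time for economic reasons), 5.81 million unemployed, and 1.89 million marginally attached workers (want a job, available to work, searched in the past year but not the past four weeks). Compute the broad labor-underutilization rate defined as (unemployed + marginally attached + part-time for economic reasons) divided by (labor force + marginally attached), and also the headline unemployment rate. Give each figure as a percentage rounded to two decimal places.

Broad underutilization rate ≈ 8.72%; headline unemployment rate ≈ 3.51%.

Labor force = 159.49 + 5.81 = 165.30 million.
Numerator = 5.81 + 1.89 + 6.88 = 14.58 million.
Denominator = 165.30 + 1.89 = 167.19 million.
Broad rate = 14.58 / 167.19 = 8.72%.
Headline unemployment rate = 5.81 / 165.30 = 3.51%.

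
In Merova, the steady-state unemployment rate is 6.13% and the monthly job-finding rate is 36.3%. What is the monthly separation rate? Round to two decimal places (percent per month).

Separation rate ≈ 2.37% per month.

From u* = s/(s+f): s = u·f/(1−u).
s = 0.0613 × 36.3 / (1 − 0.0613) = 2.2252 / 0.9387 ≈ 2.37% per month.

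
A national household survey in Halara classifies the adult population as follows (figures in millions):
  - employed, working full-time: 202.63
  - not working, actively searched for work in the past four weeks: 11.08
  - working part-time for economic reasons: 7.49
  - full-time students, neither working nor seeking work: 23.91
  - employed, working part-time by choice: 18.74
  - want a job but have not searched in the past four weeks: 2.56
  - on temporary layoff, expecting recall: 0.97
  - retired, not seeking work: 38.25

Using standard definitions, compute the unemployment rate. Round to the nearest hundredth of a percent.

Employed = 202.63 + 7.49 + 18.74 = 228.86 million (anyone who worked, including part-time for economic reasons, counts as employed).
Unemployed = 11.08 + 0.97 = 12.05 million (jobless and actively searching, or on temporary layoff).
Labor force = 228.86 + 12.05 = 240.91 million.
Unemployment rate = 12.05 / 240.91 = 5.00%.

Unemployment rate ≈ 5.00%.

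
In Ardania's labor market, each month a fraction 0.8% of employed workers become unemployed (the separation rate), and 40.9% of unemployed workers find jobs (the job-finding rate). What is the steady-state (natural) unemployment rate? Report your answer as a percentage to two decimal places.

At steady state the flows balance: s·E = f·U, so U/(E+U) = s/(s+f).
u* = 0.8 / (0.8 + 40.9) = 0.8 / 41.70 = 1.92%.

Steady-state unemployment rate ≈ 1.92%.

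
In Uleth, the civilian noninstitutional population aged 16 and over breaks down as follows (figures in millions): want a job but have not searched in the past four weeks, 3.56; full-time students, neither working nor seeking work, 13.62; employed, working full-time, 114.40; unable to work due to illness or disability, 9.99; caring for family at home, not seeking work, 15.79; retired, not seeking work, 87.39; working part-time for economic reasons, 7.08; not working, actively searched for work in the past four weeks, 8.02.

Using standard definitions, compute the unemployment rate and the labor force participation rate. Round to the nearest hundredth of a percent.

Employed = 114.40 + 7.08 = 121.48 million (anyone who worked, including part-time for economic reasons, counts as employed).
Unemployed = 8.02 million.
Labor force = 121.48 + 8.02 = 129.50 million.
Not in labor force = 3.56 + 13.62 + 9.99 + 15.79 + 87.39 = 130.35 million (those not working and not actively searching are outside the labor force — including those who want a job but have given up searching).
Civilian working-age population = 129.50 + 130.35 = 259.85 million.
Unemployment rate = 8.02 / 129.50 = 6.19%.
Labor force participation rate = 129.50 / 259.85 = 49.84%.

Unemployment rate ≈ 6.19%; labor force participation rate ≈ 49.84%.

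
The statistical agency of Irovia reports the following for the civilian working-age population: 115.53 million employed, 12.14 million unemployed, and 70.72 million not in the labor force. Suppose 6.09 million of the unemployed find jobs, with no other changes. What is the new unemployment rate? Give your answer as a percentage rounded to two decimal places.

Initially, labor force = 115.53 + 12.14 = 127.67 million, so u = 12.14/127.67 = 9.51%.
After the change, unemployed falls and employed rises by 6.09; labor force unchanged → E = 121.62, U = 6.05, labor force = 127.67 million.
New unemployment rate = 6.05 / 127.67 = 4.74%.

New unemployment rate ≈ 4.74%.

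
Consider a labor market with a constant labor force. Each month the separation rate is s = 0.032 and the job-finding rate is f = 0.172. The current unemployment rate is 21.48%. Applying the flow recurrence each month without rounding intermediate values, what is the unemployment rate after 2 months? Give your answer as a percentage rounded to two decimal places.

With a fixed labor force, u_{t+1} = u_t + s·(1−u_t) − f·u_t = u_t·(1−s−f) + s.
Here 1−s−f = 0.796 and s = 0.032.
u_1 = 0.214800 × 0.796 + 0.032 = 0.202981.
u_2 = 0.202981 × 0.796 + 0.032 = 0.193573.

Unemployment rate after two months ≈ 19.36%.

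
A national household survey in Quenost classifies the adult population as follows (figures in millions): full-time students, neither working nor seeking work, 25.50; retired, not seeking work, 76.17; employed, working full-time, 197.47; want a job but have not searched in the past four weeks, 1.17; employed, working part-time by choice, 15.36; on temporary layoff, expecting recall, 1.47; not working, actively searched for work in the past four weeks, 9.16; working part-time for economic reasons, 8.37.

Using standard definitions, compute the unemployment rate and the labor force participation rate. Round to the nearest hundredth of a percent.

Employed = 197.47 + 15.36 + 8.37 = 221.20 million (anyone who worked, including part-time for economic reasons, counts as employed).
Unemployed = 1.47 + 9.16 = 10.63 million (jobless and actively searching, or on temporary layoff).
Labor force = 221.20 + 10.63 = 231.83 million.
Not in labor force = 25.50 + 76.17 + 1.17 = 102.84 million (those not working and not actively searching are outside the labor force — including those who want a job but have given up searching).
Civilian working-age population = 231.83 + 102.84 = 334.67 million.
Unemployment rate = 10.63 / 231.83 = 4.59%.
Labor force participation rate = 231.83 / 334.67 = 69.27%.

Unemployment rate ≈ 4.59%; labor force participation rate ≈ 69.27%.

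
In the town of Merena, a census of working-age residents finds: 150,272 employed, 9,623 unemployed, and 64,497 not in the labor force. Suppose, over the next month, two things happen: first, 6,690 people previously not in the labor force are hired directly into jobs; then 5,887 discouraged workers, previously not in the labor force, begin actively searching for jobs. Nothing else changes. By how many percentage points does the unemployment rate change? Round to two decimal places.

The unemployment rate changes by +2.97 percentage points.

Initially, labor force = 150,272 + 9,623 = 159,895, so u = 9,623/159,895 = 6.02%.
After the first change, employed and labor force both rise by 6,690; unemployed unchanged → E = 156,962, U = 9,623, labor force = 166,585.
After the second change, unemployed and labor force both rise by 5,887 → E = 156,962, U = 15,510, labor force = 172,472.
New unemployment rate = 15,510 / 172,472 = 8.99%.
Change = 8.99% − 6.02% = +2.97 percentage points.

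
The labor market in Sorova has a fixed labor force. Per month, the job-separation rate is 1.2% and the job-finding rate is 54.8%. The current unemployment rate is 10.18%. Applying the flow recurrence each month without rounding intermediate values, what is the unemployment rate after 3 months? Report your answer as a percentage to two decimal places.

With a fixed labor force, u_{t+1} = u_t + s·(1−u_t) − f·u_t = u_t·(1−s−f) + s.
Here 1−s−f = 0.440 and s = 0.012.
u_1 = 0.101800 × 0.440 + 0.012 = 0.056792.
u_2 = 0.056792 × 0.440 + 0.012 = 0.036988.
u_3 = 0.036988 × 0.440 + 0.012 = 0.028275.

Unemployment rate after three months ≈ 2.83%.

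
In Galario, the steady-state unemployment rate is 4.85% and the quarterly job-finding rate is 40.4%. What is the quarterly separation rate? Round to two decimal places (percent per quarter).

Separation rate ≈ 2.06% per quarter.

From u* = s/(s+f): s = u·f/(1−u).
s = 0.0485 × 40.4 / (1 − 0.0485) = 1.9594 / 0.9515 ≈ 2.06% per quarter.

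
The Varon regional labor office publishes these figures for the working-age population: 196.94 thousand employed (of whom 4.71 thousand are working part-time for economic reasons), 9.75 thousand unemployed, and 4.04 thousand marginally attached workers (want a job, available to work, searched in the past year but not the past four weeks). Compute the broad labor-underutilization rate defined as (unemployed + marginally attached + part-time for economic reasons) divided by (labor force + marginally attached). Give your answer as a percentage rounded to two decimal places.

Broad underutilization rate ≈ 8.78%.

Labor force = 196.94 + 9.75 = 206.69 thousand.
Numerator = 9.75 + 4.04 + 4.71 = 18.50 thousand.
Denominator = 206.69 + 4.04 = 210.73 thousand.
Broad rate = 18.50 / 210.73 = 8.78%.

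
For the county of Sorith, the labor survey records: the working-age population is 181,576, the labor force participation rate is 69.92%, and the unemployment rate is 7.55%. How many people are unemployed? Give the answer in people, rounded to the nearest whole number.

Labor force = 0.6992 × 181,576 = 126,958.
Unemployed = 0.0755 × 126,958 ≈ 9,585.

About 9,585 are unemployed.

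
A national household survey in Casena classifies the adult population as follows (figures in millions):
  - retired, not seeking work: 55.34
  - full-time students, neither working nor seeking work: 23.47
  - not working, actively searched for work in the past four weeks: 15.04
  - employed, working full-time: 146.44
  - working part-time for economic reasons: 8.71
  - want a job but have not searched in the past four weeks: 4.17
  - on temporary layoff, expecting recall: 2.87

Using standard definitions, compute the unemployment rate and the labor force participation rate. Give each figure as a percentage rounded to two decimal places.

Unemployment rate ≈ 10.35%; labor force participation rate ≈ 67.59%.

Employed = 146.44 + 8.71 = 155.15 million (anyone who worked, including part-time for economic reasons, counts as employed).
Unemployed = 15.04 + 2.87 = 17.91 million (jobless and actively searching, or on temporary layoff).
Labor force = 155.15 + 17.91 = 173.06 million.
Not in labor force = 55.34 + 23.47 + 4.17 = 82.98 million (those not working and not actively searching are outside the labor force — including those who want a job but have given up searching).
Civilian working-age population = 173.06 + 82.98 = 256.04 million.
Unemployment rate = 17.91 / 173.06 = 10.35%.
Labor force participation rate = 173.06 / 256.04 = 67.59%.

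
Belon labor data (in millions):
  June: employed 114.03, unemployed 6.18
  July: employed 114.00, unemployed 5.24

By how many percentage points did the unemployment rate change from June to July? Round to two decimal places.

June: labor force = 114.03 + 6.18 = 120.21; u = 6.18/120.21 = 5.14%.
July: labor force = 114.00 + 5.24 = 119.24; u = 5.24/119.24 = 4.39%.
Change = 4.39% − 5.14% = −0.75 pp.

The unemployment rate changed by −0.75 percentage points.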